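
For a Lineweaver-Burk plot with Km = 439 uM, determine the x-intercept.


x-intercept = -1/Km
= -1/439
= -0.0023 1/uM

-0.0023 1/uM


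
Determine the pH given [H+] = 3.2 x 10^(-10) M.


pH = -log10([H+])
pH = -log10(3.2 x 10^(-10))
pH = 9.4949

9.4949


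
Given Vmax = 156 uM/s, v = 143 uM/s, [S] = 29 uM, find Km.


Km = [S] * (Vmax - v) / v
Km = 29 * (156 - 143) / 143
Km = 2.6364 uM

2.6364 uM


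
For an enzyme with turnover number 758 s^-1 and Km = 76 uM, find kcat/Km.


Catalytic efficiency = kcat / Km
= 758 / 76
= 9.9737 uM^-1*s^-1

9.9737 uM^-1*s^-1


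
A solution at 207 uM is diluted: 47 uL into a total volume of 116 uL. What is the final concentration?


C2 = C1 * V1 / V2
C2 = 207 * 47 / 116
C2 = 83.8707 uM

83.8707 uM


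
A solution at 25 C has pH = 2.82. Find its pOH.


pOH = 14 - pH
pOH = 14 - 2.82
pOH = 11.18

11.18


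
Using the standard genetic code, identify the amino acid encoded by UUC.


Standard genetic code lookup.
Codon UUC -> Phe

Phe


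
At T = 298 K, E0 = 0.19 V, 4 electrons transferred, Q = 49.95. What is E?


E = E0 - (RT/nF) * ln(Q)
E = 0.19 - (8.314 * 298 / (4 * 96485)) * ln(49.95)
E = 0.1649 V

0.1649 V


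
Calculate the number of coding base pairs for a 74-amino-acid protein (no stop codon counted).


Each amino acid = 1 codon = 3 bp
bp = 74 * 3 = 222 bp

222 bp


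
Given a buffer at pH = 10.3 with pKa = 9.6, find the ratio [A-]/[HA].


[A-]/[HA] = 10^(pH - pKa)
= 10^(10.3 - 9.6)
= 5.0119

5.0119


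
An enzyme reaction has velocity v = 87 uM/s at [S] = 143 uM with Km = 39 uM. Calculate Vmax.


Vmax = v * (Km + [S]) / [S]
Vmax = 87 * (39 + 143) / 143
Vmax = 110.7273 uM/s

110.7273 uM/s


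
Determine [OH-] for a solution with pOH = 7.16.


[OH-] = 10^(-pOH)
[OH-] = 10^(-7.16)
[OH-] = 6.918e-08 M

6.918e-08 M


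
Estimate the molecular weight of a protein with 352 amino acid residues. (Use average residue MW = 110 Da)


MW = n_residues * 110 Da
MW = 352 * 110
MW = 38720 Da

38720 Da


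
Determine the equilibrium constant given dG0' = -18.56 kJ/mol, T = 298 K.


Keq = exp(-dG0 * 1000 / (R * T))
Keq = exp(-(-18.56) * 1000 / (8.314 * 298))
Keq = 1792.2106

1792.2106


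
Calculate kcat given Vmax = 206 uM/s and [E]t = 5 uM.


kcat = Vmax / [E]t
kcat = 206 / 5
kcat = 41.2 s^-1

41.2 s^-1


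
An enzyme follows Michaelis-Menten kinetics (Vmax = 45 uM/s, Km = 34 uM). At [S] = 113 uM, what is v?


v = Vmax * [S] / (Km + [S])
v = 45 * 113 / (34 + 113)
v = 34.5918 uM/s

34.5918 uM/s


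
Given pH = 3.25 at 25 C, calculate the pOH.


pOH = 14 - pH
pOH = 14 - 3.25
pOH = 10.75

10.75


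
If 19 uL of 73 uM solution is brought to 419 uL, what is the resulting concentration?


C2 = C1 * V1 / V2
C2 = 73 * 19 / 419
C2 = 3.3103 uM

3.3103 uM


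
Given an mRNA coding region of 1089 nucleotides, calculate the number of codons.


codons = nucleotides / 3
codons = 1089 / 3 = 363

363


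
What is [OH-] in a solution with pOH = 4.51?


[OH-] = 10^(-pOH)
[OH-] = 10^(-4.51)
[OH-] = 3.090e-05 M

3.090e-05 M


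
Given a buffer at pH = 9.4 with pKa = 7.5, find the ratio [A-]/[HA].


[A-]/[HA] = 10^(pH - pKa)
= 10^(9.4 - 7.5)
= 79.4328

79.4328


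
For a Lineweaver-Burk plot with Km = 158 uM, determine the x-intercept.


x-intercept = -1/Km
= -1/158
= -0.0063 1/uM

-0.0063 1/uM


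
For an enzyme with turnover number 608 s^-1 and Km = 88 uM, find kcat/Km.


Catalytic efficiency = kcat / Km
= 608 / 88
= 6.9091 uM^-1*s^-1

6.9091 uM^-1*s^-1


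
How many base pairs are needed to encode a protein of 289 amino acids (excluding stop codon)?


Each amino acid = 1 codon = 3 bp
bp = 289 * 3 = 867 bp

867 bp


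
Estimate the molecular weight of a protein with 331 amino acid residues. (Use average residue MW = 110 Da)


MW = n_residues * 110 Da
MW = 331 * 110
MW = 36410 Da

36410 Da


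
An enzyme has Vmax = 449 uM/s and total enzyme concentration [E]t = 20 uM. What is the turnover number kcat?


kcat = Vmax / [E]t
kcat = 449 / 20
kcat = 22.45 s^-1

22.45 s^-1


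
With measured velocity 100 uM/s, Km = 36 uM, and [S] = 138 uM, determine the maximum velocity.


Vmax = v * (Km + [S]) / [S]
Vmax = 100 * (36 + 138) / 138
Vmax = 126.087 uM/s

126.087 uM/s


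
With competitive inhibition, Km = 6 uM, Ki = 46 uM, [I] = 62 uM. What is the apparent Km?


Km_app = Km * (1 + [I]/Ki)
Km_app = 6 * (1 + 62/46)
Km_app = 14.087 uM

14.087 uM


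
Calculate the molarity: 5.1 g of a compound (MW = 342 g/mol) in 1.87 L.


C = (mass / MW) / volume
C = (5.1 / 342) / 1.87
C = 0.008 M

0.008 M


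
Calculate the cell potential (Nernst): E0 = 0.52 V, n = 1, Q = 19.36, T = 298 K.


E = E0 - (RT/nF) * ln(Q)
E = 0.52 - (8.314 * 298 / (1 * 96485)) * ln(19.36)
E = 0.4439 V

0.4439 V


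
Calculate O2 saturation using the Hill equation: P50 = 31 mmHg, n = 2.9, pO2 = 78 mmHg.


Y = pO2^n / (P50^n + pO2^n)
Y = 78^2.9 / (31^2.9 + 78^2.9)
Y = 93.56%

93.56%


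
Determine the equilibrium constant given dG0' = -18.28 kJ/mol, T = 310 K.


Keq = exp(-dG0 * 1000 / (R * T))
Keq = exp(-(-18.28) * 1000 / (8.314 * 310))
Keq = 1203.0122

1203.0122


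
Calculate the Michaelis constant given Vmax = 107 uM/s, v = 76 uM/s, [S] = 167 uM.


Km = [S] * (Vmax - v) / v
Km = 167 * (107 - 76) / 76
Km = 68.1184 uM

68.1184 uM


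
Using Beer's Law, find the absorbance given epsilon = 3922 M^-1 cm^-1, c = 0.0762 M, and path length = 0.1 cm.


A = epsilon * c * l
A = 3922 * 0.0762 * 0.1
A = 29.8856

29.8856


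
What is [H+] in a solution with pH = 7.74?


[H+] = 10^(-pH)
[H+] = 10^(-7.74)
[H+] = 1.820e-08 M

1.820e-08 M


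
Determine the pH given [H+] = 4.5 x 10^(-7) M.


pH = -log10([H+])
pH = -log10(4.5 x 10^(-7))
pH = 6.3468

6.3468


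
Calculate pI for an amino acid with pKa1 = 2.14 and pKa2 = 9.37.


pI = (pKa1 + pKa2) / 2
pI = (2.14 + 9.37) / 2
pI = 5.755

5.755


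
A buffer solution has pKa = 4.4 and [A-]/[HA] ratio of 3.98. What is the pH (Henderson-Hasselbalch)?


pH = pKa + log10([A-]/[HA])
pH = 4.4 + log10(3.98)
pH = 4.9999

4.9999


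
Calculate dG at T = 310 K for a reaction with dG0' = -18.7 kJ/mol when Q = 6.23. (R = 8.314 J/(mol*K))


dG = dG0' + RT * ln(Q) / 1000
dG = -18.7 + 8.314 * 310 * ln(6.23) / 1000
dG = -13.9851 kJ/mol

-13.9851 kJ/mol


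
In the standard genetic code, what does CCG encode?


Standard genetic code lookup.
Codon CCG -> Pro

Pro


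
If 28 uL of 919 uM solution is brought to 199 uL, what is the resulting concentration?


C2 = C1 * V1 / V2
C2 = 919 * 28 / 199
C2 = 129.3065 uM

129.3065 uM


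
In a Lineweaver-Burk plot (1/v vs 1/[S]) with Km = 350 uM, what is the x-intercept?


x-intercept = -1/Km
= -1/350
= -0.0029 1/uM

-0.0029 1/uM


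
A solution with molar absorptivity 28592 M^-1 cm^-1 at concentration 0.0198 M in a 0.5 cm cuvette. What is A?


A = epsilon * c * l
A = 28592 * 0.0198 * 0.5
A = 283.0608

283.0608


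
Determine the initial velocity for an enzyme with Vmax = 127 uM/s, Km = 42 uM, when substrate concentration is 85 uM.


v = Vmax * [S] / (Km + [S])
v = 127 * 85 / (42 + 85)
v = 85.0 uM/s

85.0 uM/s


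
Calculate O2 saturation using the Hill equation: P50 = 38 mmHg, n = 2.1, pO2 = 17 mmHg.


Y = pO2^n / (P50^n + pO2^n)
Y = 17^2.1 / (38^2.1 + 17^2.1)
Y = 15.59%

15.59%


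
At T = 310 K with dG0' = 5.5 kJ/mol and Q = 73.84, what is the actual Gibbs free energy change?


dG = dG0' + RT * ln(Q) / 1000
dG = 5.5 + 8.314 * 310 * ln(73.84) / 1000
dG = 16.5875 kJ/mol

16.5875 kJ/mol


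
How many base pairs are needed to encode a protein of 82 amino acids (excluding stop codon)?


Each amino acid = 1 codon = 3 bp
bp = 82 * 3 = 246 bp

246 bp


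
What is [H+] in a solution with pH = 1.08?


[H+] = 10^(-pH)
[H+] = 10^(-1.08)
[H+] = 0.0832 M

0.0832 M


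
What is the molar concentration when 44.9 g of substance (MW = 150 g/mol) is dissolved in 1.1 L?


C = (mass / MW) / volume
C = (44.9 / 150) / 1.1
C = 0.2721 M

0.2721 M


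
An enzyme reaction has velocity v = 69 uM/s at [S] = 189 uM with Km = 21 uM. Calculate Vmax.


Vmax = v * (Km + [S]) / [S]
Vmax = 69 * (21 + 189) / 189
Vmax = 76.6667 uM/s

76.6667 uM/s


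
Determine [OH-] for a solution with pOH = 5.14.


[OH-] = 10^(-pOH)
[OH-] = 10^(-5.14)
[OH-] = 7.244e-06 M

7.244e-06 M


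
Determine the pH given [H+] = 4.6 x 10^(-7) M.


pH = -log10([H+])
pH = -log10(4.6 x 10^(-7))
pH = 6.3372

6.3372


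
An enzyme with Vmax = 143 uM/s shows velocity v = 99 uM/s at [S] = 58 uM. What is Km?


Km = [S] * (Vmax - v) / v
Km = 58 * (143 - 99) / 99
Km = 25.7778 uM

25.7778 uM


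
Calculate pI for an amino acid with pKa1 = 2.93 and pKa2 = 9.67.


pI = (pKa1 + pKa2) / 2
pI = (2.93 + 9.67) / 2
pI = 6.3

6.3


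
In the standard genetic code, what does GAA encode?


Standard genetic code lookup.
Codon GAA -> Glu

Glu


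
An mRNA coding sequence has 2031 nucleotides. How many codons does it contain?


codons = nucleotides / 3
codons = 2031 / 3 = 677

677


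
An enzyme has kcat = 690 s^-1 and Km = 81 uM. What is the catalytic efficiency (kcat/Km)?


Catalytic efficiency = kcat / Km
= 690 / 81
= 8.5185 uM^-1*s^-1

8.5185 uM^-1*s^-1


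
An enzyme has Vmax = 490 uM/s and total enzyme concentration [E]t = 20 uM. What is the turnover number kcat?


kcat = Vmax / [E]t
kcat = 490 / 20
kcat = 24.5 s^-1

24.5 s^-1


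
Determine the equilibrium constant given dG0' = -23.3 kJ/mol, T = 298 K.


Keq = exp(-dG0 * 1000 / (R * T))
Keq = exp(-(-23.3) * 1000 / (8.314 * 298))
Keq = 12141.304

12141.304


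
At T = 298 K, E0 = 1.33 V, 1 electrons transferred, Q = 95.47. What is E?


E = E0 - (RT/nF) * ln(Q)
E = 1.33 - (8.314 * 298 / (1 * 96485)) * ln(95.47)
E = 1.2129 V

1.2129 V


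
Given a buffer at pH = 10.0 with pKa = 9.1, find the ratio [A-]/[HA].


[A-]/[HA] = 10^(pH - pKa)
= 10^(10.0 - 9.1)
= 7.9433

7.9433


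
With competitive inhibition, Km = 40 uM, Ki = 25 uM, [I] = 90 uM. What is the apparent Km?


Km_app = Km * (1 + [I]/Ki)
Km_app = 40 * (1 + 90/25)
Km_app = 184.0 uM

184.0 uM


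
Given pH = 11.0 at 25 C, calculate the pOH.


pOH = 14 - pH
pOH = 14 - 11.0
pOH = 3.0

3.0


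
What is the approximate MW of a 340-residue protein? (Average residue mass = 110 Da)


MW = n_residues * 110 Da
MW = 340 * 110
MW = 37400 Da

37400 Da


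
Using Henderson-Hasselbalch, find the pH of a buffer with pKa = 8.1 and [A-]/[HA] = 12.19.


pH = pKa + log10([A-]/[HA])
pH = 8.1 + log10(12.19)
pH = 9.186

9.186


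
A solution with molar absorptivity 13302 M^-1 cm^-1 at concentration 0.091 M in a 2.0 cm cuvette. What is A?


A = epsilon * c * l
A = 13302 * 0.091 * 2.0
A = 2420.964

2420.964


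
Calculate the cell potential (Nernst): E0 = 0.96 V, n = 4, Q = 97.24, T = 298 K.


E = E0 - (RT/nF) * ln(Q)
E = 0.96 - (8.314 * 298 / (4 * 96485)) * ln(97.24)
E = 0.9306 V

0.9306 V


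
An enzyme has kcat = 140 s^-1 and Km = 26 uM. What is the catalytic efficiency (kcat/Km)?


Catalytic efficiency = kcat / Km
= 140 / 26
= 5.3846 uM^-1*s^-1

5.3846 uM^-1*s^-1


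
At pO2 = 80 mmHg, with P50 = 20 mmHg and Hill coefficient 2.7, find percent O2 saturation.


Y = pO2^n / (P50^n + pO2^n)
Y = 80^2.7 / (20^2.7 + 80^2.7)
Y = 97.69%

97.69%


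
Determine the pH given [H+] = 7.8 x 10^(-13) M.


pH = -log10([H+])
pH = -log10(7.8 x 10^(-13))
pH = 12.1079

12.1079


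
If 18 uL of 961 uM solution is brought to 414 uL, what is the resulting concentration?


C2 = C1 * V1 / V2
C2 = 961 * 18 / 414
C2 = 41.7826 uM

41.7826 uM


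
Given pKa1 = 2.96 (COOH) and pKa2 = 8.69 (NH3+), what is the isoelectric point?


pI = (pKa1 + pKa2) / 2
pI = (2.96 + 8.69) / 2
pI = 5.825

5.825


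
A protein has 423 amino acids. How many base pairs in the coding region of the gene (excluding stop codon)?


Each amino acid = 1 codon = 3 bp
bp = 423 * 3 = 1269 bp

1269 bp


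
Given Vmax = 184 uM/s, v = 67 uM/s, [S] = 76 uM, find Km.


Km = [S] * (Vmax - v) / v
Km = 76 * (184 - 67) / 67
Km = 132.7164 uM

132.7164 uM


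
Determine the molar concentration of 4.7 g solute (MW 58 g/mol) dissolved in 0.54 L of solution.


C = (mass / MW) / volume
C = (4.7 / 58) / 0.54
C = 0.1501 M

0.1501 M


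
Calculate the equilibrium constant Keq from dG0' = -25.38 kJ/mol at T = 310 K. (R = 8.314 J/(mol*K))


Keq = exp(-dG0 * 1000 / (R * T))
Keq = exp(-(-25.38) * 1000 / (8.314 * 310))
Keq = 18908.4087

18908.4087


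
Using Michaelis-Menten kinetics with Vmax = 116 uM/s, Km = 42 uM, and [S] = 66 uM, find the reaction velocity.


v = Vmax * [S] / (Km + [S])
v = 116 * 66 / (42 + 66)
v = 70.8889 uM/s

70.8889 uM/s


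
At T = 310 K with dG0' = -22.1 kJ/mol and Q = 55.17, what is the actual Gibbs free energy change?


dG = dG0' + RT * ln(Q) / 1000
dG = -22.1 + 8.314 * 310 * ln(55.17) / 1000
dG = -11.7638 kJ/mol

-11.7638 kJ/mol


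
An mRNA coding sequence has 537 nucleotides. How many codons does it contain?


codons = nucleotides / 3
codons = 537 / 3 = 179

179


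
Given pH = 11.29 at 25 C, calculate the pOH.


pOH = 14 - pH
pOH = 14 - 11.29
pOH = 2.71

2.71


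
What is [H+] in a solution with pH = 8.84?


[H+] = 10^(-pH)
[H+] = 10^(-8.84)
[H+] = 1.445e-09 M

1.445e-09 M


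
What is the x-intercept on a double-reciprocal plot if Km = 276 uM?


x-intercept = -1/Km
= -1/276
= -0.0036 1/uM

-0.0036 1/uM


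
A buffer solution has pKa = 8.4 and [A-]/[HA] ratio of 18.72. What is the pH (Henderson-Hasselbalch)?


pH = pKa + log10([A-]/[HA])
pH = 8.4 + log10(18.72)
pH = 9.6723

9.6723


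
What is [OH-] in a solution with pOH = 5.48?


[OH-] = 10^(-pOH)
[OH-] = 10^(-5.48)
[OH-] = 3.311e-06 M

3.311e-06 M


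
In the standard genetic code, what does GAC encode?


Standard genetic code lookup.
Codon GAC -> Asp

Asp


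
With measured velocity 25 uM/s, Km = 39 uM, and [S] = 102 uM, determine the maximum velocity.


Vmax = v * (Km + [S]) / [S]
Vmax = 25 * (39 + 102) / 102
Vmax = 34.5588 uM/s

34.5588 uM/s


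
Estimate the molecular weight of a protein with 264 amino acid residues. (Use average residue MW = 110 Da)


MW = n_residues * 110 Da
MW = 264 * 110
MW = 29040 Da

29040 Da


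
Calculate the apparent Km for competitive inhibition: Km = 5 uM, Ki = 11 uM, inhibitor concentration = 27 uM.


Km_app = Km * (1 + [I]/Ki)
Km_app = 5 * (1 + 27/11)
Km_app = 17.2727 uM

17.2727 uM


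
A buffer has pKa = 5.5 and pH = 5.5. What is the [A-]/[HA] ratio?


[A-]/[HA] = 10^(pH - pKa)
= 10^(5.5 - 5.5)
= 1.0

1.0


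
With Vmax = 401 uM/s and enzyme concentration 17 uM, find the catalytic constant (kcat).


kcat = Vmax / [E]t
kcat = 401 / 17
kcat = 23.5882 s^-1

23.5882 s^-1


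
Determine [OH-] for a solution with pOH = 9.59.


[OH-] = 10^(-pOH)
[OH-] = 10^(-9.59)
[OH-] = 2.570e-10 M

2.570e-10 M


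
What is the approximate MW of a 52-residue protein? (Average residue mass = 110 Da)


MW = n_residues * 110 Da
MW = 52 * 110
MW = 5720 Da

5720 Da


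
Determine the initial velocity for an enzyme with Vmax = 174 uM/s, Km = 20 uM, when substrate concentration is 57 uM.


v = Vmax * [S] / (Km + [S])
v = 174 * 57 / (20 + 57)
v = 128.8052 uM/s

128.8052 uM/s


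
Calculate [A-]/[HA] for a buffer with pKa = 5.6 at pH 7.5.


[A-]/[HA] = 10^(pH - pKa)
= 10^(7.5 - 5.6)
= 79.4328

79.4328


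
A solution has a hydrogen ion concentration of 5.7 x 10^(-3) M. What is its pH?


pH = -log10([H+])
pH = -log10(5.7 x 10^(-3))
pH = 2.2441

2.2441


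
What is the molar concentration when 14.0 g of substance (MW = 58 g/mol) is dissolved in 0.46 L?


C = (mass / MW) / volume
C = (14.0 / 58) / 0.46
C = 0.5247 M

0.5247 M


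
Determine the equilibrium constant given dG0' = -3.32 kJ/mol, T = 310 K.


Keq = exp(-dG0 * 1000 / (R * T))
Keq = exp(-(-3.32) * 1000 / (8.314 * 310))
Keq = 3.6261

3.6261


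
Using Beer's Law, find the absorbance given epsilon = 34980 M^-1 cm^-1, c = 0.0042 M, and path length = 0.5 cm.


A = epsilon * c * l
A = 34980 * 0.0042 * 0.5
A = 73.458

73.458


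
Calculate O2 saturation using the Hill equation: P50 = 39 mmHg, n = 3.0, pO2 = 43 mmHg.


Y = pO2^n / (P50^n + pO2^n)
Y = 43^3.0 / (39^3.0 + 43^3.0)
Y = 57.27%

57.27%


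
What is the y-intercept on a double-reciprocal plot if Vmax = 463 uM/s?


y-intercept = 1/Vmax
= 1/463
= 0.0022 s/uM

0.0022 s/uM


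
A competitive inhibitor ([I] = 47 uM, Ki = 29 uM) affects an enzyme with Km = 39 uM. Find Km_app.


Km_app = Km * (1 + [I]/Ki)
Km_app = 39 * (1 + 47/29)
Km_app = 102.2069 uM

102.2069 uM


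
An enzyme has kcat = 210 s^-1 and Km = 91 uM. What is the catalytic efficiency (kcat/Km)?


Catalytic efficiency = kcat / Km
= 210 / 91
= 2.3077 uM^-1*s^-1

2.3077 uM^-1*s^-1


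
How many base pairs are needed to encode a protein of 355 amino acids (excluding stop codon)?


Each amino acid = 1 codon = 3 bp
bp = 355 * 3 = 1065 bp

1065 bp


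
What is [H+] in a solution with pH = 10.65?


[H+] = 10^(-pH)
[H+] = 10^(-10.65)
[H+] = 2.239e-11 M

2.239e-11 M


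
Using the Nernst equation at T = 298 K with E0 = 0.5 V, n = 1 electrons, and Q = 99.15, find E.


E = E0 - (RT/nF) * ln(Q)
E = 0.5 - (8.314 * 298 / (1 * 96485)) * ln(99.15)
E = 0.382 V

0.382 V


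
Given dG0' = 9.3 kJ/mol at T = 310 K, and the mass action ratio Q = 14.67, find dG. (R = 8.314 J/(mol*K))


dG = dG0' + RT * ln(Q) / 1000
dG = 9.3 + 8.314 * 310 * ln(14.67) / 1000
dG = 16.2222 kJ/mol

16.2222 kJ/mol


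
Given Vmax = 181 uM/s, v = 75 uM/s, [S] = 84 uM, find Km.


Km = [S] * (Vmax - v) / v
Km = 84 * (181 - 75) / 75
Km = 118.72 uM

118.72 uM


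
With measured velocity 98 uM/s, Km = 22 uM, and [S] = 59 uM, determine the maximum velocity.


Vmax = v * (Km + [S]) / [S]
Vmax = 98 * (22 + 59) / 59
Vmax = 134.5424 uM/s

134.5424 uM/s


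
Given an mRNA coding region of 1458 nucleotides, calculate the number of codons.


codons = nucleotides / 3
codons = 1458 / 3 = 486

486


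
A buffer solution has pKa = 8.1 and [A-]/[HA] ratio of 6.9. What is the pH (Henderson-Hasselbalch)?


pH = pKa + log10([A-]/[HA])
pH = 8.1 + log10(6.9)
pH = 8.9388

8.9388


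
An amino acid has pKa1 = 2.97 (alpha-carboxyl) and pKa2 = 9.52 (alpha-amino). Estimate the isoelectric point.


pI = (pKa1 + pKa2) / 2
pI = (2.97 + 9.52) / 2
pI = 6.245

6.245


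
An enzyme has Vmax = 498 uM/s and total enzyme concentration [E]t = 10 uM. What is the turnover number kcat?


kcat = Vmax / [E]t
kcat = 498 / 10
kcat = 49.8 s^-1

49.8 s^-1


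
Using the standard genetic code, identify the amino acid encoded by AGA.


Standard genetic code lookup.
Codon AGA -> Arg

Arg


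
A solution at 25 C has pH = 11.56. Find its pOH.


pOH = 14 - pH
pOH = 14 - 11.56
pOH = 2.44

2.44


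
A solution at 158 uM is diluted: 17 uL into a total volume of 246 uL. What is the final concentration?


C2 = C1 * V1 / V2
C2 = 158 * 17 / 246
C2 = 10.9187 uM

10.9187 uM


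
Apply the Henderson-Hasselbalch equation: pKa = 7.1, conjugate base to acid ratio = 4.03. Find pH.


pH = pKa + log10([A-]/[HA])
pH = 7.1 + log10(4.03)
pH = 7.7053

7.7053


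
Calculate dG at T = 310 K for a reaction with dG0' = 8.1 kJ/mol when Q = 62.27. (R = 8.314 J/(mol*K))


dG = dG0' + RT * ln(Q) / 1000
dG = 8.1 + 8.314 * 310 * ln(62.27) / 1000
dG = 18.7482 kJ/mol

18.7482 kJ/mol


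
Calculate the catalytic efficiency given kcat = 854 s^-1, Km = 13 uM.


Catalytic efficiency = kcat / Km
= 854 / 13
= 65.6923 uM^-1*s^-1

65.6923 uM^-1*s^-1


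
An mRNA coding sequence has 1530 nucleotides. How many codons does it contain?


codons = nucleotides / 3
codons = 1530 / 3 = 510

510


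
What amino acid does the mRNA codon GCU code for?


Standard genetic code lookup.
Codon GCU -> Ala

Ala


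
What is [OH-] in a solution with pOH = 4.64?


[OH-] = 10^(-pOH)
[OH-] = 10^(-4.64)
[OH-] = 2.291e-05 M

2.291e-05 M


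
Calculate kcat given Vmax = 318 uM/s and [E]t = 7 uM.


kcat = Vmax / [E]t
kcat = 318 / 7
kcat = 45.4286 s^-1

45.4286 s^-1


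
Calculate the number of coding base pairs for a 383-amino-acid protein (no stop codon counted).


Each amino acid = 1 codon = 3 bp
bp = 383 * 3 = 1149 bp

1149 bp


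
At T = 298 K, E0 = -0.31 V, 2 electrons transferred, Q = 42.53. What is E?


E = E0 - (RT/nF) * ln(Q)
E = -0.31 - (8.314 * 298 / (2 * 96485)) * ln(42.53)
E = -0.3581 V

-0.3581 V


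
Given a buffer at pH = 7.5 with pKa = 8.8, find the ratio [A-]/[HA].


[A-]/[HA] = 10^(pH - pKa)
= 10^(7.5 - 8.8)
= 0.0501

0.0501


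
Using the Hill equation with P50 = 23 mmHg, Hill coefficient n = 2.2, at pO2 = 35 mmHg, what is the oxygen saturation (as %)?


Y = pO2^n / (P50^n + pO2^n)
Y = 35^2.2 / (23^2.2 + 35^2.2)
Y = 71.58%

71.58%


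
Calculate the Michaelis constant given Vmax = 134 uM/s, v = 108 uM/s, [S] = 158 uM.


Km = [S] * (Vmax - v) / v
Km = 158 * (134 - 108) / 108
Km = 38.037 uM

38.037 uM


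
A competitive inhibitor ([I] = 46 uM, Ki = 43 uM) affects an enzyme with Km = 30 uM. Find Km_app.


Km_app = Km * (1 + [I]/Ki)
Km_app = 30 * (1 + 46/43)
Km_app = 62.093 uM

62.093 uM


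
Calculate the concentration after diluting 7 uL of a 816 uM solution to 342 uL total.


C2 = C1 * V1 / V2
C2 = 816 * 7 / 342
C2 = 16.7018 uM

16.7018 uM


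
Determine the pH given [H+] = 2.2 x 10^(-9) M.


pH = -log10([H+])
pH = -log10(2.2 x 10^(-9))
pH = 8.6576

8.6576


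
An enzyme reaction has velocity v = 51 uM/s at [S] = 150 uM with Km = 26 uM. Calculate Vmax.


Vmax = v * (Km + [S]) / [S]
Vmax = 51 * (26 + 150) / 150
Vmax = 59.84 uM/s

59.84 uM/s


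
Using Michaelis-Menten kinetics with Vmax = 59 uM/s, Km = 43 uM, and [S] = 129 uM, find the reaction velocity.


v = Vmax * [S] / (Km + [S])
v = 59 * 129 / (43 + 129)
v = 44.25 uM/s

44.25 uM/s


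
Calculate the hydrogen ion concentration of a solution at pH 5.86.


[H+] = 10^(-pH)
[H+] = 10^(-5.86)
[H+] = 1.380e-06 M

1.380e-06 M


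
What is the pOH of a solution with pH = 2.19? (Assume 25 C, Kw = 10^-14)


pOH = 14 - pH
pOH = 14 - 2.19
pOH = 11.81

11.81


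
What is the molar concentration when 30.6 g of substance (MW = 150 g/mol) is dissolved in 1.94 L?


C = (mass / MW) / volume
C = (30.6 / 150) / 1.94
C = 0.1052 M

0.1052 M


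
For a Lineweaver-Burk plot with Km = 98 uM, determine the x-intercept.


x-intercept = -1/Km
= -1/98
= -0.0102 1/uM

-0.0102 1/uM


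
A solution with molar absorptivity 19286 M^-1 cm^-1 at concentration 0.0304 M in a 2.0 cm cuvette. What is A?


A = epsilon * c * l
A = 19286 * 0.0304 * 2.0
A = 1172.5888

1172.5888


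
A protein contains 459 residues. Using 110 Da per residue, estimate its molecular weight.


MW = n_residues * 110 Da
MW = 459 * 110
MW = 50490 Da

50490 Da


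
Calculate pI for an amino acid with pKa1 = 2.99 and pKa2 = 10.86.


pI = (pKa1 + pKa2) / 2
pI = (2.99 + 10.86) / 2
pI = 6.925

6.925


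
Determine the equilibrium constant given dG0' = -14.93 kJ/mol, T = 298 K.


Keq = exp(-dG0 * 1000 / (R * T))
Keq = exp(-(-14.93) * 1000 / (8.314 * 298))
Keq = 414.0807

414.0807


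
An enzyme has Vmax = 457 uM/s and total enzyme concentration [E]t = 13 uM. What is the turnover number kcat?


kcat = Vmax / [E]t
kcat = 457 / 13
kcat = 35.1538 s^-1

35.1538 s^-1


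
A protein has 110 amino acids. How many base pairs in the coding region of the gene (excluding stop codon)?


Each amino acid = 1 codon = 3 bp
bp = 110 * 3 = 330 bp

330 bp


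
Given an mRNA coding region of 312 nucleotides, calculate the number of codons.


codons = nucleotides / 3
codons = 312 / 3 = 104

104


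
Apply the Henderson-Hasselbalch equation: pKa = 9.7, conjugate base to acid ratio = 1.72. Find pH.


pH = pKa + log10([A-]/[HA])
pH = 9.7 + log10(1.72)
pH = 9.9355

9.9355


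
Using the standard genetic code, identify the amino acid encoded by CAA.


Standard genetic code lookup.
Codon CAA -> Gln

Gln


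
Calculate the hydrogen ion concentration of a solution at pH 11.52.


[H+] = 10^(-pH)
[H+] = 10^(-11.52)
[H+] = 3.020e-12 M

3.020e-12 M


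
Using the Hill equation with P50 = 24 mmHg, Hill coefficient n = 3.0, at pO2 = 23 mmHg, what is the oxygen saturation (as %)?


Y = pO2^n / (P50^n + pO2^n)
Y = 23^3.0 / (24^3.0 + 23^3.0)
Y = 46.81%

46.81%


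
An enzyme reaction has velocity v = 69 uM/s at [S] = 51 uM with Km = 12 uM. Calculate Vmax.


Vmax = v * (Km + [S]) / [S]
Vmax = 69 * (12 + 51) / 51
Vmax = 85.2353 uM/s

85.2353 uM/s


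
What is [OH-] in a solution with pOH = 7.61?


[OH-] = 10^(-pOH)
[OH-] = 10^(-7.61)
[OH-] = 2.455e-08 M

2.455e-08 M


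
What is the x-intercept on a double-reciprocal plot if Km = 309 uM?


x-intercept = -1/Km
= -1/309
= -0.0032 1/uM

-0.0032 1/uM


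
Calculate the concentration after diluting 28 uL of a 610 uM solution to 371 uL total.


C2 = C1 * V1 / V2
C2 = 610 * 28 / 371
C2 = 46.0377 uM

46.0377 uM


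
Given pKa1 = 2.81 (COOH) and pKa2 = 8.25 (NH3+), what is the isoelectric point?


pI = (pKa1 + pKa2) / 2
pI = (2.81 + 8.25) / 2
pI = 5.53

5.53


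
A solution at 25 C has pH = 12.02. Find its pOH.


pOH = 14 - pH
pOH = 14 - 12.02
pOH = 1.98

1.98


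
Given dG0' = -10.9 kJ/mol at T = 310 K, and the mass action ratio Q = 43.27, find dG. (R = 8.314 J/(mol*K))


dG = dG0' + RT * ln(Q) / 1000
dG = -10.9 + 8.314 * 310 * ln(43.27) / 1000
dG = -1.19 kJ/mol

-1.19 kJ/mol


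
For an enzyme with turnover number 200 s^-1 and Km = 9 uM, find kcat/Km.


Catalytic efficiency = kcat / Km
= 200 / 9
= 22.2222 uM^-1*s^-1

22.2222 uM^-1*s^-1


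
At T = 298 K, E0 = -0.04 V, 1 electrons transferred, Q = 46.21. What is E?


E = E0 - (RT/nF) * ln(Q)
E = -0.04 - (8.314 * 298 / (1 * 96485)) * ln(46.21)
E = -0.1384 V

-0.1384 V


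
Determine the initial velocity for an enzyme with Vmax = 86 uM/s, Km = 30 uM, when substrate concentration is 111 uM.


v = Vmax * [S] / (Km + [S])
v = 86 * 111 / (30 + 111)
v = 67.7021 uM/s

67.7021 uM/s


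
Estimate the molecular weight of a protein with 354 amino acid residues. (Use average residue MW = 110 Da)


MW = n_residues * 110 Da
MW = 354 * 110
MW = 38940 Da

38940 Da


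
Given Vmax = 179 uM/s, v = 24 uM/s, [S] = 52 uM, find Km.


Km = [S] * (Vmax - v) / v
Km = 52 * (179 - 24) / 24
Km = 335.8333 uM

335.8333 uM


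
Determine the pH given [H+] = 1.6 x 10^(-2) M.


pH = -log10([H+])
pH = -log10(1.6 x 10^(-2))
pH = 1.7959

1.7959


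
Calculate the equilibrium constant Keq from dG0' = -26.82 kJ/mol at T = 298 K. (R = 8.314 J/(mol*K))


Keq = exp(-dG0 * 1000 / (R * T))
Keq = exp(-(-26.82) * 1000 / (8.314 * 298))
Keq = 50267.5121

50267.5121


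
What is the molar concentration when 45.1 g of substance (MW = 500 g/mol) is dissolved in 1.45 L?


C = (mass / MW) / volume
C = (45.1 / 500) / 1.45
C = 0.0622 M

0.0622 M


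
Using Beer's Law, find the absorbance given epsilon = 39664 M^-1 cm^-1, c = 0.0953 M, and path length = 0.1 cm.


A = epsilon * c * l
A = 39664 * 0.0953 * 0.1
A = 377.9979

377.9979


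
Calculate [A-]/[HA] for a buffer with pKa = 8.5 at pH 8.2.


[A-]/[HA] = 10^(pH - pKa)
= 10^(8.2 - 8.5)
= 0.5012

0.5012


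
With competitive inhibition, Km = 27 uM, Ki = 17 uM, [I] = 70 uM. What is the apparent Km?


Km_app = Km * (1 + [I]/Ki)
Km_app = 27 * (1 + 70/17)
Km_app = 138.1765 uM

138.1765 uM


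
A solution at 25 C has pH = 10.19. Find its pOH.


pOH = 14 - pH
pOH = 14 - 10.19
pOH = 3.81

3.81


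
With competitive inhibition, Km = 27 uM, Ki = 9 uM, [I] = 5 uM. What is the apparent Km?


Km_app = Km * (1 + [I]/Ki)
Km_app = 27 * (1 + 5/9)
Km_app = 42.0 uM

42.0 uM


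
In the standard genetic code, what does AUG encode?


Standard genetic code lookup.
Codon AUG -> Met (start)

Met (start)


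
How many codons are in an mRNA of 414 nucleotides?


codons = nucleotides / 3
codons = 414 / 3 = 138

138


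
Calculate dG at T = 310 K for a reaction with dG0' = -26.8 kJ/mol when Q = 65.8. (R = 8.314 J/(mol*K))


dG = dG0' + RT * ln(Q) / 1000
dG = -26.8 + 8.314 * 310 * ln(65.8) / 1000
dG = -16.0097 kJ/mol

-16.0097 kJ/mol


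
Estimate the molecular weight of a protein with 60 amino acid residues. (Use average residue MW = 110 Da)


MW = n_residues * 110 Da
MW = 60 * 110
MW = 6600 Da

6600 Da


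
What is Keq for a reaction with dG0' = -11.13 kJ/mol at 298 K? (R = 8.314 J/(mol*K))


Keq = exp(-dG0 * 1000 / (R * T))
Keq = exp(-(-11.13) * 1000 / (8.314 * 298))
Keq = 89.3268

89.3268


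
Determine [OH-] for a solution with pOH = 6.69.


[OH-] = 10^(-pOH)
[OH-] = 10^(-6.69)
[OH-] = 2.042e-07 M

2.042e-07 M


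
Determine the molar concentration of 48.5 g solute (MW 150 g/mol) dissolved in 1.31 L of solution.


C = (mass / MW) / volume
C = (48.5 / 150) / 1.31
C = 0.2468 M

0.2468 M


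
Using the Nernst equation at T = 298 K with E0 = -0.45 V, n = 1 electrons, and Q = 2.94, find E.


E = E0 - (RT/nF) * ln(Q)
E = -0.45 - (8.314 * 298 / (1 * 96485)) * ln(2.94)
E = -0.4777 V

-0.4777 V


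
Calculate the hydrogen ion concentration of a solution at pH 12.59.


[H+] = 10^(-pH)
[H+] = 10^(-12.59)
[H+] = 2.570e-13 M

2.570e-13 M


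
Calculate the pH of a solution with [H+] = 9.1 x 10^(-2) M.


pH = -log10([H+])
pH = -log10(9.1 x 10^(-2))
pH = 1.041

1.041


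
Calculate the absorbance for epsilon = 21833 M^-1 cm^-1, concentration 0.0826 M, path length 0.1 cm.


A = epsilon * c * l
A = 21833 * 0.0826 * 0.1
A = 180.3406

180.3406


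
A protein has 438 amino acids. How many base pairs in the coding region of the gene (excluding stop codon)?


Each amino acid = 1 codon = 3 bp
bp = 438 * 3 = 1314 bp

1314 bp


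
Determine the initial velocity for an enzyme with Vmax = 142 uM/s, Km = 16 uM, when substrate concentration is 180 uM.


v = Vmax * [S] / (Km + [S])
v = 142 * 180 / (16 + 180)
v = 130.4082 uM/s

130.4082 uM/s


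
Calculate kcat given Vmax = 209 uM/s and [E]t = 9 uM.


kcat = Vmax / [E]t
kcat = 209 / 9
kcat = 23.2222 s^-1

23.2222 s^-1


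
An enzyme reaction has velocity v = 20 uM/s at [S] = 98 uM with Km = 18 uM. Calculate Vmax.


Vmax = v * (Km + [S]) / [S]
Vmax = 20 * (18 + 98) / 98
Vmax = 23.6735 uM/s

23.6735 uM/s


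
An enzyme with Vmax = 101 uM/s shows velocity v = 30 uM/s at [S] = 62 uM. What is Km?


Km = [S] * (Vmax - v) / v
Km = 62 * (101 - 30) / 30
Km = 146.7333 uM

146.7333 uM


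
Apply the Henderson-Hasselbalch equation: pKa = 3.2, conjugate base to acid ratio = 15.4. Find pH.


pH = pKa + log10([A-]/[HA])
pH = 3.2 + log10(15.4)
pH = 4.3875

4.3875


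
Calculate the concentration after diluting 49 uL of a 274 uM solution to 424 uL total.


C2 = C1 * V1 / V2
C2 = 274 * 49 / 424
C2 = 31.6651 uM

31.6651 uM


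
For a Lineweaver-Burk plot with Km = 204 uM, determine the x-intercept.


x-intercept = -1/Km
= -1/204
= -0.0049 1/uM

-0.0049 1/uM


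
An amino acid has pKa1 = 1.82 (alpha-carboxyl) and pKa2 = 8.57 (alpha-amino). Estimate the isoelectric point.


pI = (pKa1 + pKa2) / 2
pI = (1.82 + 8.57) / 2
pI = 5.195

5.195


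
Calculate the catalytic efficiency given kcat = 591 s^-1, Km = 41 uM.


Catalytic efficiency = kcat / Km
= 591 / 41
= 14.4146 uM^-1*s^-1

14.4146 uM^-1*s^-1


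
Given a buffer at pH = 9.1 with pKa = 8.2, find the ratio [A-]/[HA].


[A-]/[HA] = 10^(pH - pKa)
= 10^(9.1 - 8.2)
= 7.9433

7.9433


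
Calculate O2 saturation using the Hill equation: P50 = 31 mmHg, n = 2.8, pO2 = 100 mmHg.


Y = pO2^n / (P50^n + pO2^n)
Y = 100^2.8 / (31^2.8 + 100^2.8)
Y = 96.37%

96.37%


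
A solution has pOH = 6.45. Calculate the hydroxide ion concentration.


[OH-] = 10^(-pOH)
[OH-] = 10^(-6.45)
[OH-] = 3.548e-07 M

3.548e-07 M


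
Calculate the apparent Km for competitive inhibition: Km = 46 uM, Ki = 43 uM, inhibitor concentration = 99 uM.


Km_app = Km * (1 + [I]/Ki)
Km_app = 46 * (1 + 99/43)
Km_app = 151.907 uM

151.907 uM


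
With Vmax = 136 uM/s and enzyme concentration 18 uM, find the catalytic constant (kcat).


kcat = Vmax / [E]t
kcat = 136 / 18
kcat = 7.5556 s^-1

7.5556 s^-1


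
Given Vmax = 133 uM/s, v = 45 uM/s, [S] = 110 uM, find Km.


Km = [S] * (Vmax - v) / v
Km = 110 * (133 - 45) / 45
Km = 215.1111 uM

215.1111 uM


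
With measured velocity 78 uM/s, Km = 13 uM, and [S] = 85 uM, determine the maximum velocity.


Vmax = v * (Km + [S]) / [S]
Vmax = 78 * (13 + 85) / 85
Vmax = 89.9294 uM/s

89.9294 uM/s


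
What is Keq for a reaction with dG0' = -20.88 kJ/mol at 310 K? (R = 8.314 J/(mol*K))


Keq = exp(-dG0 * 1000 / (R * T))
Keq = exp(-(-20.88) * 1000 / (8.314 * 310))
Keq = 3299.0038

3299.0038


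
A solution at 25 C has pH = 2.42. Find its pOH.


pOH = 14 - pH
pOH = 14 - 2.42
pOH = 11.58

11.58


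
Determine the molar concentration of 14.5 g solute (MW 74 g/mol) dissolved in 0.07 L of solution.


C = (mass / MW) / volume
C = (14.5 / 74) / 0.07
C = 2.7992 M

2.7992 M


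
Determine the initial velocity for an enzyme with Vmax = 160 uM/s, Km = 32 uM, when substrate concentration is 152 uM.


v = Vmax * [S] / (Km + [S])
v = 160 * 152 / (32 + 152)
v = 132.1739 uM/s

132.1739 uM/s


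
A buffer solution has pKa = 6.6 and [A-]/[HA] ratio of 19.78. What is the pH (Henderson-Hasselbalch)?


pH = pKa + log10([A-]/[HA])
pH = 6.6 + log10(19.78)
pH = 7.8962

7.8962


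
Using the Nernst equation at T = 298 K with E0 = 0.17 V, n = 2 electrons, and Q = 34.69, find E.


E = E0 - (RT/nF) * ln(Q)
E = 0.17 - (8.314 * 298 / (2 * 96485)) * ln(34.69)
E = 0.1245 V

0.1245 V


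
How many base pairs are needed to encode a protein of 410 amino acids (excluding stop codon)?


Each amino acid = 1 codon = 3 bp
bp = 410 * 3 = 1230 bp

1230 bp


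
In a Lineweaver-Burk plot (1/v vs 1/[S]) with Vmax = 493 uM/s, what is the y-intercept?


y-intercept = 1/Vmax
= 1/493
= 0.002 s/uM

0.002 s/uM


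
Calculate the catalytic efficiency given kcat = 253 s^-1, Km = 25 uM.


Catalytic efficiency = kcat / Km
= 253 / 25
= 10.12 uM^-1*s^-1

10.12 uM^-1*s^-1


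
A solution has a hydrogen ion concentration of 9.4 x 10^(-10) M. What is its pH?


pH = -log10([H+])
pH = -log10(9.4 x 10^(-10))
pH = 9.0269

9.0269


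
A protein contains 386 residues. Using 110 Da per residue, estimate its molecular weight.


MW = n_residues * 110 Da
MW = 386 * 110
MW = 42460 Da

42460 Da


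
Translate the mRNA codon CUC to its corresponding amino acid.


Standard genetic code lookup.
Codon CUC -> Leu

Leu


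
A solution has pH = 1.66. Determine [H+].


[H+] = 10^(-pH)
[H+] = 10^(-1.66)
[H+] = 0.0219 M

0.0219 M


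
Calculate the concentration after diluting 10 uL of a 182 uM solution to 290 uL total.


C2 = C1 * V1 / V2
C2 = 182 * 10 / 290
C2 = 6.2759 uM

6.2759 uM


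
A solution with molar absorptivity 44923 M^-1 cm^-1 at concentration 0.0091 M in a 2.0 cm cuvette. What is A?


A = epsilon * c * l
A = 44923 * 0.0091 * 2.0
A = 817.5986

817.5986


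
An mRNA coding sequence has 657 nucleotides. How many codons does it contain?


codons = nucleotides / 3
codons = 657 / 3 = 219

219


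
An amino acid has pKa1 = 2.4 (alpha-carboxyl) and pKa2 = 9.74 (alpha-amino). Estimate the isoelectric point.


pI = (pKa1 + pKa2) / 2
pI = (2.4 + 9.74) / 2
pI = 6.07

6.07


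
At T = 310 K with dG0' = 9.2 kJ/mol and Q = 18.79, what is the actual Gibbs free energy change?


dG = dG0' + RT * ln(Q) / 1000
dG = 9.2 + 8.314 * 310 * ln(18.79) / 1000
dG = 16.7602 kJ/mol

16.7602 kJ/mol


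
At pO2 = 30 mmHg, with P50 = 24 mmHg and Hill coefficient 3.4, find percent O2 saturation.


Y = pO2^n / (P50^n + pO2^n)
Y = 30^3.4 / (24^3.4 + 30^3.4)
Y = 68.11%

68.11%


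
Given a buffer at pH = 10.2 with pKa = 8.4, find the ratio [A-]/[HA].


[A-]/[HA] = 10^(pH - pKa)
= 10^(10.2 - 8.4)
= 63.0957

63.0957


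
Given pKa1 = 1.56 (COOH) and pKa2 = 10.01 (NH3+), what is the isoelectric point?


pI = (pKa1 + pKa2) / 2
pI = (1.56 + 10.01) / 2
pI = 5.785

5.785


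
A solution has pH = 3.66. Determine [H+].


[H+] = 10^(-pH)
[H+] = 10^(-3.66)
[H+] = 2.188e-04 M

2.188e-04 M


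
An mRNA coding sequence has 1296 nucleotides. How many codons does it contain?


codons = nucleotides / 3
codons = 1296 / 3 = 432

432


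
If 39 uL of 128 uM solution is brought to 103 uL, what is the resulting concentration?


C2 = C1 * V1 / V2
C2 = 128 * 39 / 103
C2 = 48.466 uM

48.466 uM


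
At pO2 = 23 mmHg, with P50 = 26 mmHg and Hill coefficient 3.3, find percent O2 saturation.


Y = pO2^n / (P50^n + pO2^n)
Y = 23^3.3 / (26^3.3 + 23^3.3)
Y = 40.02%

40.02%


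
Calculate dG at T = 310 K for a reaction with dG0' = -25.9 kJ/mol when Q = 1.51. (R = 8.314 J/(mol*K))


dG = dG0' + RT * ln(Q) / 1000
dG = -25.9 + 8.314 * 310 * ln(1.51) / 1000
dG = -24.8379 kJ/mol

-24.8379 kJ/mol


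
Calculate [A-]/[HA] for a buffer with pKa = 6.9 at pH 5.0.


[A-]/[HA] = 10^(pH - pKa)
= 10^(5.0 - 6.9)
= 0.0126

0.0126


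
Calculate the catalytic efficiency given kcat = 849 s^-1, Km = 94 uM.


Catalytic efficiency = kcat / Km
= 849 / 94
= 9.0319 uM^-1*s^-1

9.0319 uM^-1*s^-1


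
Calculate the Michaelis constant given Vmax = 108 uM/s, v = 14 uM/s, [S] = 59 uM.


Km = [S] * (Vmax - v) / v
Km = 59 * (108 - 14) / 14
Km = 396.1429 uM

396.1429 uM


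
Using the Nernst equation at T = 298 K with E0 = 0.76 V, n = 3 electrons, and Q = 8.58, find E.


E = E0 - (RT/nF) * ln(Q)
E = 0.76 - (8.314 * 298 / (3 * 96485)) * ln(8.58)
E = 0.7416 V

0.7416 V


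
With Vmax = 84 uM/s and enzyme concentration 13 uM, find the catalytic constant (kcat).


kcat = Vmax / [E]t
kcat = 84 / 13
kcat = 6.4615 s^-1

6.4615 s^-1


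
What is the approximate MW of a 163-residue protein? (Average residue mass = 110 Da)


MW = n_residues * 110 Da
MW = 163 * 110
MW = 17930 Da

17930 Da


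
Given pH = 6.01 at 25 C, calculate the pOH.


pOH = 14 - pH
pOH = 14 - 6.01
pOH = 7.99

7.99


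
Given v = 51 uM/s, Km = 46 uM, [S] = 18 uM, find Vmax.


Vmax = v * (Km + [S]) / [S]
Vmax = 51 * (46 + 18) / 18
Vmax = 181.3333 uM/s

181.3333 uM/s


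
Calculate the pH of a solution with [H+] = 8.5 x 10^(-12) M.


pH = -log10([H+])
pH = -log10(8.5 x 10^(-12))
pH = 11.0706

11.0706


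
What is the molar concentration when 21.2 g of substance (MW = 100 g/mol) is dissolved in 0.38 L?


C = (mass / MW) / volume
C = (21.2 / 100) / 0.38
C = 0.5579 M

0.5579 M


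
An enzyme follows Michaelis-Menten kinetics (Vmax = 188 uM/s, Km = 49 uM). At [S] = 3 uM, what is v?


v = Vmax * [S] / (Km + [S])
v = 188 * 3 / (49 + 3)
v = 10.8462 uM/s

10.8462 uM/s


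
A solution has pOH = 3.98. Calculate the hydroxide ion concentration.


[OH-] = 10^(-pOH)
[OH-] = 10^(-3.98)
[OH-] = 1.047e-04 M

1.047e-04 M


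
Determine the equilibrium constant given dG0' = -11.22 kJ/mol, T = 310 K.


Keq = exp(-dG0 * 1000 / (R * T))
Keq = exp(-(-11.22) * 1000 / (8.314 * 310))
Keq = 77.7365

77.7365


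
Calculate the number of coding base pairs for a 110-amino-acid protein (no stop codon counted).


Each amino acid = 1 codon = 3 bp
bp = 110 * 3 = 330 bp

330 bp
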